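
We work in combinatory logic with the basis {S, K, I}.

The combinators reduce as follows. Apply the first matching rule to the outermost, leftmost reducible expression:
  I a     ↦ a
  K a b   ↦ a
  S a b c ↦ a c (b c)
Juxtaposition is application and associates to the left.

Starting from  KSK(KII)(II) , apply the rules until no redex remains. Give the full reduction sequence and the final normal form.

  start: KSK(KII)(II)
  [1] S(KII)(II)
  [2] SI(II)
  [3] SII

Answer: normal form = SII  (in 3 steps)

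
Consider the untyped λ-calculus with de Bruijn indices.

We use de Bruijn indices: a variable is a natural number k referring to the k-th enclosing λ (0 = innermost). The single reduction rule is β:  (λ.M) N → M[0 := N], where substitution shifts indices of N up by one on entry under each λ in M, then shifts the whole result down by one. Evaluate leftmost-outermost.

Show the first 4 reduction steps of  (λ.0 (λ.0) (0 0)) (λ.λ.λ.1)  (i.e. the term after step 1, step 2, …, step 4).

  start: (λ.0 (λ.0) (0 0)) (λ.λ.λ.1)
  →1  (λ.λ.λ.1) (λ.0) ((λ.λ.λ.1) (λ.λ.λ.1))
  →2  (λ.λ.1) ((λ.λ.λ.1) (λ.λ.λ.1))
  →3  λ.(λ.λ.λ.1) (λ.λ.λ.1)
  →4  λ.λ.λ.1

Answer: after 4 steps: λ.λ.λ.1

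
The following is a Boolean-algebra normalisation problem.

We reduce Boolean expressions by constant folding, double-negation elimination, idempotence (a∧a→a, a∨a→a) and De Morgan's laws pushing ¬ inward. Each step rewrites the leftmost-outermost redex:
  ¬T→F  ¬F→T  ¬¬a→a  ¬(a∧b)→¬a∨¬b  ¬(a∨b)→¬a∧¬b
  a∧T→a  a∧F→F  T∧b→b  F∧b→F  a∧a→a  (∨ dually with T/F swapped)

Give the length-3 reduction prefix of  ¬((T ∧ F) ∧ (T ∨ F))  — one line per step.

Answer: after 3 steps: (F ∨ ¬F) ∨ ¬(T ∨ F)

Working:
  start: ¬((T ∧ F) ∧ (T ∨ F))
  [1] ¬(T ∧ F) ∨ ¬(T ∨ F)
  [2] (¬T ∨ ¬F) ∨ ¬(T ∨ F)
  [3] (F ∨ ¬F) ∨ ¬(T ∨ F)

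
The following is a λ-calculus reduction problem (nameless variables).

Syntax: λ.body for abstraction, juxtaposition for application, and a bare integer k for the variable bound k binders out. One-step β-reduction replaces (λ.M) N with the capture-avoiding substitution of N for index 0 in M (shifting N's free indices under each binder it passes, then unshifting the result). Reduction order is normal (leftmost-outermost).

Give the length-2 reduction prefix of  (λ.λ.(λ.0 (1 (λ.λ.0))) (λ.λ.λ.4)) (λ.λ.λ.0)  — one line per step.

Answer: after 2 steps: λ.(λ.λ.λ.λ.λ.λ.0) (0 (λ.λ.0))

Derivation:
  start: (λ.λ.(λ.0 (1 (λ.λ.0))) (λ.λ.λ.4)) (λ.λ.λ.0)
  step 1: λ.(λ.0 (1 (λ.λ.0))) (λ.λ.λ.λ.λ.λ.0)
  step 2: λ.(λ.λ.λ.λ.λ.λ.0) (0 (λ.λ.0))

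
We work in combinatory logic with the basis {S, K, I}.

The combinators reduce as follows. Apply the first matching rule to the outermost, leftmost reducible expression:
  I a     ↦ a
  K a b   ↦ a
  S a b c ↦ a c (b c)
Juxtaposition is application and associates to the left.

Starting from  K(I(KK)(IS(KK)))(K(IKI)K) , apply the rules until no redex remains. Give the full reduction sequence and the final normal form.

Answer: normal form = K  (in 3 steps)

Reduction:
  start: K(I(KK)(IS(KK)))(K(IKI)K)
  [1] I(KK)(IS(KK))
  [2] KK(IS(KK))
  [3] K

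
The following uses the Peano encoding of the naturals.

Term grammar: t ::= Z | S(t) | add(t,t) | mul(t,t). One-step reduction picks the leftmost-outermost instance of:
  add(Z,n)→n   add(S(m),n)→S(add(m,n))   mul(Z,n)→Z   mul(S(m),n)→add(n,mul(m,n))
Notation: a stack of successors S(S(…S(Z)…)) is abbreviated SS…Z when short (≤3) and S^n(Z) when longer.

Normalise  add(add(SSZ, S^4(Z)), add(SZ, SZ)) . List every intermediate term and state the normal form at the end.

  start: add(add(SSZ, S^4(Z)), add(SZ, SZ))
  →1  add(S(add(SZ, S^4(Z))), add(SZ, SZ))
  →2  S(add(add(SZ, S^4(Z)), add(SZ, SZ)))
  →3  S(add(S(add(Z, S^4(Z))), add(SZ, SZ)))
  →4  S(S(add(add(Z, S^4(Z)), add(SZ, SZ))))
  →5  S(S(add(S^4(Z), add(SZ, SZ))))
  →6  S(S(S(add(SSSZ, add(SZ, SZ)))))
  →7  S(S(S(S(add(SSZ, add(SZ, SZ))))))
  →8  S(S(S(S(S(add(SZ, add(SZ, SZ)))))))
  →9  S(S(S(S(S(S(add(Z, add(SZ, SZ))))))))
  →10  S(S(S(S(S(S(add(SZ, SZ)))))))
  →11  S(S(S(S(S(S(S(add(Z, SZ))))))))
  →12  S^8(Z)

Answer: normal form = S^8(Z)  (in 12 steps)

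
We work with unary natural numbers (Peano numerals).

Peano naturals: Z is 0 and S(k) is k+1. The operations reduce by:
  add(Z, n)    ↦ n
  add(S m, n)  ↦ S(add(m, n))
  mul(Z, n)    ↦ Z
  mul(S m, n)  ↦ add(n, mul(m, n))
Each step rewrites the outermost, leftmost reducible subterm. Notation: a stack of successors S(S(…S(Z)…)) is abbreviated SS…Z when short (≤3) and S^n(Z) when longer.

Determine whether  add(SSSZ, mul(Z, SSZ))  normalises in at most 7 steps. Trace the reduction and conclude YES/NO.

  start: add(SSSZ, mul(Z, SSZ))
  [1] S(add(SSZ, mul(Z, SSZ)))
  [2] S(S(add(SZ, mul(Z, SSZ))))
  [3] S(S(S(add(Z, mul(Z, SSZ)))))
  [4] S(S(S(mul(Z, SSZ))))
  [5] SSSZ

Answer: YES — reaches normal form SSSZ in 5 ≤ 7 steps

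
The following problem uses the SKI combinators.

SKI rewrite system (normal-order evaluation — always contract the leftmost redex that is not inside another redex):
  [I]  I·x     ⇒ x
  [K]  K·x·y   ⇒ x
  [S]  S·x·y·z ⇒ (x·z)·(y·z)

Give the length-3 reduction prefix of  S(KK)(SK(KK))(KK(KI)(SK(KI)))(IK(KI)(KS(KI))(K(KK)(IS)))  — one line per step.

  start: S(KK)(SK(KK))(KK(KI)(SK(KI)))(IK(KI)(KS(KI))(K(KK)(IS)))
  [1] KK(KK(KI)(SK(KI)))(SK(KK)(KK(KI)(SK(KI))))(IK(KI)(KS(KI))(K(KK)(IS)))
  [2] K(SK(KK)(KK(KI)(SK(KI))))(IK(KI)(KS(KI))(K(KK)(IS)))
  [3] SK(KK)(KK(KI)(SK(KI)))

Answer: after 3 steps: SK(KK)(KK(KI)(SK(KI)))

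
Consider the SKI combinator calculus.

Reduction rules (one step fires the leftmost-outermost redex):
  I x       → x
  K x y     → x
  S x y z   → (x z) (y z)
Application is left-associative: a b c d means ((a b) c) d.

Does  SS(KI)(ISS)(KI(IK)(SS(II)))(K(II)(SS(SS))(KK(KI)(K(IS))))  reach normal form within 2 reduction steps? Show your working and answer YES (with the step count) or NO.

Answer: NO — after 2 steps the term is ISS(KI(IK)(SS(II)))(KI(ISS)(KI(IK)(SS(II))))(K(II)(SS(SS))(KK(KI)(K(IS)))), not yet normal

Derivation:
  start: SS(KI)(ISS)(KI(IK)(SS(II)))(K(II)(SS(SS))(KK(KI)(K(IS))))
  step 1: S(ISS)(KI(ISS))(KI(IK)(SS(II)))(K(II)(SS(SS))(KK(KI)(K(IS))))
  step 2: ISS(KI(IK)(SS(II)))(KI(ISS)(KI(IK)(SS(II))))(K(II)(SS(SS))(KK(KI)(K(IS))))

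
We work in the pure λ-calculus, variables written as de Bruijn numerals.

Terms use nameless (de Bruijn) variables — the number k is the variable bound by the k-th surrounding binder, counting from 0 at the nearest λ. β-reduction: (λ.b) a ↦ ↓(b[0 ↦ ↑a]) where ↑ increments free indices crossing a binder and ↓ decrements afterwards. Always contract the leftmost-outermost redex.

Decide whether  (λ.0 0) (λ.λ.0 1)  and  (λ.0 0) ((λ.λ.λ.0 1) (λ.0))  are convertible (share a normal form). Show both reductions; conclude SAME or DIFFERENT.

Term A:
  start: (λ.0 0) (λ.λ.0 1)
  →1  (λ.λ.0 1) (λ.λ.0 1)
  →2  λ.0 (λ.λ.0 1)

Term B:
  start: (λ.0 0) ((λ.λ.λ.0 1) (λ.0))
  →1  (λ.λ.λ.0 1) (λ.0) ((λ.λ.λ.0 1) (λ.0))
  →2  (λ.λ.0 1) ((λ.λ.λ.0 1) (λ.0))
  →3  λ.0 ((λ.λ.λ.0 1) (λ.0))
  →4  λ.0 (λ.λ.0 1)

Answer: SAME — A ⇓ λ.0 (λ.λ.0 1), B ⇓ λ.0 (λ.λ.0 1)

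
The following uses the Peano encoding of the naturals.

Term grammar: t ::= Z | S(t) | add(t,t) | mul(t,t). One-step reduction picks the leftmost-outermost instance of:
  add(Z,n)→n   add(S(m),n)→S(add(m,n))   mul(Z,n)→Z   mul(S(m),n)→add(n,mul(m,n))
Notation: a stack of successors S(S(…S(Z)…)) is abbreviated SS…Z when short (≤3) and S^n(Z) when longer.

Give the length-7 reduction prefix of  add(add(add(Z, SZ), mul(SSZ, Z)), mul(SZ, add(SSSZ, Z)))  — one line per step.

Answer: after 7 steps: S(add(add(Z, mul(Z, Z)), mul(SZ, add(SSSZ, Z))))

Reduction:
  start: add(add(add(Z, SZ), mul(SSZ, Z)), mul(SZ, add(SSSZ, Z)))
  [1] add(add(SZ, mul(SSZ, Z)), mul(SZ, add(SSSZ, Z)))
  [2] add(S(add(Z, mul(SSZ, Z))), mul(SZ, add(SSSZ, Z)))
  [3] S(add(add(Z, mul(SSZ, Z)), mul(SZ, add(SSSZ, Z))))
  [4] S(add(mul(SSZ, Z), mul(SZ, add(SSSZ, Z))))
  [5] S(add(add(Z, mul(SZ, Z)), mul(SZ, add(SSSZ, Z))))
  [6] S(add(mul(SZ, Z), mul(SZ, add(SSSZ, Z))))
  [7] S(add(add(Z, mul(Z, Z)), mul(SZ, add(SSSZ, Z))))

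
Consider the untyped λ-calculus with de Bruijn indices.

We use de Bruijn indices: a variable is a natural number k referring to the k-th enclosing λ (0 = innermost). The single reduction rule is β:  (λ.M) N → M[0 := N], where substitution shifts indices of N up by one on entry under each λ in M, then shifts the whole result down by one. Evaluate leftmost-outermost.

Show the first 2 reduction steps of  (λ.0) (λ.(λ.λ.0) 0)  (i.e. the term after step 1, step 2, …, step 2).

Answer: after 2 steps: λ.λ.0

Reduction:
  start: (λ.0) (λ.(λ.λ.0) 0)
  →1  λ.(λ.λ.0) 0
  →2  λ.λ.0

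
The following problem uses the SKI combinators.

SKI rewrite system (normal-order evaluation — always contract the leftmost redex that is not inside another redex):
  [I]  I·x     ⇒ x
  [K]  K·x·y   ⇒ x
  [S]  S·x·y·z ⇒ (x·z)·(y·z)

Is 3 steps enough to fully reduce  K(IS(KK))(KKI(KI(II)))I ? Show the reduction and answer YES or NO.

Answer: YES — reaches normal form S(KK)I in 2 ≤ 3 steps

Reduction:
  start: K(IS(KK))(KKI(KI(II)))I
  [1] IS(KK)I
  [2] S(KK)I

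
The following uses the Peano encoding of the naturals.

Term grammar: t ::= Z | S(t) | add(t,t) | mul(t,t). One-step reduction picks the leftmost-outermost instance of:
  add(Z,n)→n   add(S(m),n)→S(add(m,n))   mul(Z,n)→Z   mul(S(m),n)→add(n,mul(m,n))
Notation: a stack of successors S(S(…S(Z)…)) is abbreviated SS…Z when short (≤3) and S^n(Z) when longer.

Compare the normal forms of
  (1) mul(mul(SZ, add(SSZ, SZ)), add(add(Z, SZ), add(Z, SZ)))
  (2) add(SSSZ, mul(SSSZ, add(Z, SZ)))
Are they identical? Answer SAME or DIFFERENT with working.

Answer: SAME — A ⇓ S^6(Z), B ⇓ S^6(Z)

Working:
Term A:
  start: mul(mul(SZ, add(SSZ, SZ)), add(add(Z, SZ), add(Z, SZ)))
  →1  mul(add(add(SSZ, SZ), mul(Z, add(SSZ, SZ))), add(add(Z, SZ), add(Z, SZ)))
  →2  mul(add(S(add(SZ, SZ)), mul(Z, add(SSZ, SZ))), add(add(Z, SZ), add(Z, SZ)))
  →3  mul(S(add(add(SZ, SZ), mul(Z, add(SSZ, SZ)))), add(add(Z, SZ), add(Z, SZ)))
  →4  add(add(add(Z, SZ), add(Z, SZ)), mul(add(add(SZ, SZ), mul(Z, add(SSZ, SZ))), add(add(Z, SZ), add(Z, SZ))))
  →5  add(add(SZ, add(Z, SZ)), mul(add(add(SZ, SZ), mul(Z, add(SSZ, SZ))), add(add(Z, SZ), add(Z, SZ))))
  →6  add(S(add(Z, add(Z, SZ))), mul(add(add(SZ, SZ), mul(Z, add(SSZ, SZ))), add(add(Z, SZ), add(Z, SZ))))
  →7  S(add(add(Z, add(Z, SZ)), mul(add(add(SZ, SZ), mul(Z, add(SSZ, SZ))), add(add(Z, SZ), add(Z, SZ)))))
  →8  S(add(add(Z, SZ), mul(add(add(SZ, SZ), mul(Z, add(SSZ, SZ))), add(add(Z, SZ), add(Z, SZ)))))
  →9  S(add(SZ, mul(add(add(SZ, SZ), mul(Z, add(SSZ, SZ))), add(add(Z, SZ), add(Z, SZ)))))
  →10  S(S(add(Z, mul(add(add(SZ, SZ), mul(Z, add(SSZ, SZ))), add(add(Z, SZ), add(Z, SZ))))))
  →11  S(S(mul(add(add(SZ, SZ), mul(Z, add(SSZ, SZ))), add(add(Z, SZ), add(Z, SZ)))))
  →12  S(S(mul(add(S(add(Z, SZ)), mul(Z, add(SSZ, SZ))), add(add(Z, SZ), add(Z, SZ)))))
  →13  S(S(mul(S(add(add(Z, SZ), mul(Z, add(SSZ, SZ)))), add(add(Z, SZ), add(Z, SZ)))))
  →14  S(S(add(add(add(Z, SZ), add(Z, SZ)), mul(add(add(Z, SZ), mul(Z, add(SSZ, SZ))), add(add(Z, SZ), add(Z, SZ))))))
  →15  S(S(add(add(SZ, add(Z, SZ)), mul(add(add(Z, SZ), mul(Z, add(SSZ, SZ))), add(add(Z, SZ), add(Z, SZ))))))
  →16  S(S(add(S(add(Z, add(Z, SZ))), mul(add(add(Z, SZ), mul(Z, add(SSZ, SZ))), add(add(Z, SZ), add(Z, SZ))))))
  →17  S(S(S(add(add(Z, add(Z, SZ)), mul(add(add(Z, SZ), mul(Z, add(SSZ, SZ))), add(add(Z, SZ), add(Z, SZ)))))))
  →18  S(S(S(add(add(Z, SZ), mul(add(add(Z, SZ), mul(Z, add(SSZ, SZ))), add(add(Z, SZ), add(Z, SZ)))))))
  →19  S(S(S(add(SZ, mul(add(add(Z, SZ), mul(Z, add(SSZ, SZ))), add(add(Z, SZ), add(Z, SZ)))))))
  →20  S(S(S(S(add(Z, mul(add(add(Z, SZ), mul(Z, add(SSZ, SZ))), add(add(Z, SZ), add(Z, SZ))))))))
  →21  S(S(S(S(mul(add(add(Z, SZ), mul(Z, add(SSZ, SZ))), add(add(Z, SZ), add(Z, SZ)))))))
  →22  S(S(S(S(mul(add(SZ, mul(Z, add(SSZ, SZ))), add(add(Z, SZ), add(Z, SZ)))))))
  →23  S(S(S(S(mul(S(add(Z, mul(Z, add(SSZ, SZ)))), add(add(Z, SZ), add(Z, SZ)))))))
  →24  S(S(S(S(add(add(add(Z, SZ), add(Z, SZ)), mul(add(Z, mul(Z, add(SSZ, SZ))), add(add(Z, SZ), add(Z, SZ))))))))
  →25  S(S(S(S(add(add(SZ, add(Z, SZ)), mul(add(Z, mul(Z, add(SSZ, SZ))), add(add(Z, SZ), add(Z, SZ))))))))
  →26  S(S(S(S(add(S(add(Z, add(Z, SZ))), mul(add(Z, mul(Z, add(SSZ, SZ))), add(add(Z, SZ), add(Z, SZ))))))))
  →27  S(S(S(S(S(add(add(Z, add(Z, SZ)), mul(add(Z, mul(Z, add(SSZ, SZ))), add(add(Z, SZ), add(Z, SZ)))))))))
  →28  S(S(S(S(S(add(add(Z, SZ), mul(add(Z, mul(Z, add(SSZ, SZ))), add(add(Z, SZ), add(Z, SZ)))))))))
  →29  S(S(S(S(S(add(SZ, mul(add(Z, mul(Z, add(SSZ, SZ))), add(add(Z, SZ), add(Z, SZ)))))))))
  →30  S(S(S(S(S(S(add(Z, mul(add(Z, mul(Z, add(SSZ, SZ))), add(add(Z, SZ), add(Z, SZ))))))))))
  →31  S(S(S(S(S(S(mul(add(Z, mul(Z, add(SSZ, SZ))), add(add(Z, SZ), add(Z, SZ)))))))))
  →32  S(S(S(S(S(S(mul(mul(Z, add(SSZ, SZ)), add(add(Z, SZ), add(Z, SZ)))))))))
  →33  S(S(S(S(S(S(mul(Z, add(add(Z, SZ), add(Z, SZ)))))))))
  →34  S^6(Z)

Term B:
  start: add(SSSZ, mul(SSSZ, add(Z, SZ)))
  →1  S(add(SSZ, mul(SSSZ, add(Z, SZ))))
  →2  S(S(add(SZ, mul(SSSZ, add(Z, SZ)))))
  →3  S(S(S(add(Z, mul(SSSZ, add(Z, SZ))))))
  →4  S(S(S(mul(SSSZ, add(Z, SZ)))))
  →5  S(S(S(add(add(Z, SZ), mul(SSZ, add(Z, SZ))))))
  →6  S(S(S(add(SZ, mul(SSZ, add(Z, SZ))))))
  →7  S(S(S(S(add(Z, mul(SSZ, add(Z, SZ)))))))
  →8  S(S(S(S(mul(SSZ, add(Z, SZ))))))
  →9  S(S(S(S(add(add(Z, SZ), mul(SZ, add(Z, SZ)))))))
  →10  S(S(S(S(add(SZ, mul(SZ, add(Z, SZ)))))))
  →11  S(S(S(S(S(add(Z, mul(SZ, add(Z, SZ))))))))
  →12  S(S(S(S(S(mul(SZ, add(Z, SZ)))))))
  →13  S(S(S(S(S(add(add(Z, SZ), mul(Z, add(Z, SZ))))))))
  →14  S(S(S(S(S(add(SZ, mul(Z, add(Z, SZ))))))))
  →15  S(S(S(S(S(S(add(Z, mul(Z, add(Z, SZ)))))))))
  →16  S(S(S(S(S(S(mul(Z, add(Z, SZ))))))))
  →17  S^6(Z)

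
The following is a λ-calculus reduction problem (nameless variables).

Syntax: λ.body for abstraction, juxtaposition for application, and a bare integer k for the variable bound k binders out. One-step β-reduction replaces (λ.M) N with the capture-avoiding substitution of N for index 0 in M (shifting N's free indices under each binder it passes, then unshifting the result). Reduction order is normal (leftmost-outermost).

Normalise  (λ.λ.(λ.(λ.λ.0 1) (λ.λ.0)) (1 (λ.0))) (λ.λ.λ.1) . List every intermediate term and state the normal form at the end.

Answer: normal form = λ.λ.0 (λ.λ.0)  (in 3 steps)

Reduction:
  start: (λ.λ.(λ.(λ.λ.0 1) (λ.λ.0)) (1 (λ.0))) (λ.λ.λ.1)
  →1  λ.(λ.(λ.λ.0 1) (λ.λ.0)) ((λ.λ.λ.1) (λ.0))
  →2  λ.(λ.λ.0 1) (λ.λ.0)
  →3  λ.λ.0 (λ.λ.0)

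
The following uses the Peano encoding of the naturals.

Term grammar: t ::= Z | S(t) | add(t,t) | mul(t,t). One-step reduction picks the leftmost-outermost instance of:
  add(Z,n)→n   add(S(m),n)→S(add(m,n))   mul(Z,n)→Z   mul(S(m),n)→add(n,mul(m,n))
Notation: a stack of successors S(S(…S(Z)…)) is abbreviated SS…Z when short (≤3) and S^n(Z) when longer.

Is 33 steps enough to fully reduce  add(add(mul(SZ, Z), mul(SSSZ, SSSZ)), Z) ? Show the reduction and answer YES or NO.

  start: add(add(mul(SZ, Z), mul(SSSZ, SSSZ)), Z)
  →1  add(add(add(Z, mul(Z, Z)), mul(SSSZ, SSSZ)), Z)
  →2  add(add(mul(Z, Z), mul(SSSZ, SSSZ)), Z)
  →3  add(add(Z, mul(SSSZ, SSSZ)), Z)
  →4  add(mul(SSSZ, SSSZ), Z)
  →5  add(add(SSSZ, mul(SSZ, SSSZ)), Z)
  →6  add(S(add(SSZ, mul(SSZ, SSSZ))), Z)
  →7  S(add(add(SSZ, mul(SSZ, SSSZ)), Z))
  →8  S(add(S(add(SZ, mul(SSZ, SSSZ))), Z))
  →9  S(S(add(add(SZ, mul(SSZ, SSSZ)), Z)))
  →10  S(S(add(S(add(Z, mul(SSZ, SSSZ))), Z)))
  →11  S(S(S(add(add(Z, mul(SSZ, SSSZ)), Z))))
  →12  S(S(S(add(mul(SSZ, SSSZ), Z))))
  →13  S(S(S(add(add(SSSZ, mul(SZ, SSSZ)), Z))))
  →14  S(S(S(add(S(add(SSZ, mul(SZ, SSSZ))), Z))))
  →15  S(S(S(S(add(add(SSZ, mul(SZ, SSSZ)), Z)))))
  →16  S(S(S(S(add(S(add(SZ, mul(SZ, SSSZ))), Z)))))
  →17  S(S(S(S(S(add(add(SZ, mul(SZ, SSSZ)), Z))))))
  →18  S(S(S(S(S(add(S(add(Z, mul(SZ, SSSZ))), Z))))))
  →19  S(S(S(S(S(S(add(add(Z, mul(SZ, SSSZ)), Z)))))))
  →20  S(S(S(S(S(S(add(mul(SZ, SSSZ), Z)))))))
  →21  S(S(S(S(S(S(add(add(SSSZ, mul(Z, SSSZ)), Z)))))))
  →22  S(S(S(S(S(S(add(S(add(SSZ, mul(Z, SSSZ))), Z)))))))
  →23  S(S(S(S(S(S(S(add(add(SSZ, mul(Z, SSSZ)), Z))))))))
  →24  S(S(S(S(S(S(S(add(S(add(SZ, mul(Z, SSSZ))), Z))))))))
  →25  S(S(S(S(S(S(S(S(add(add(SZ, mul(Z, SSSZ)), Z)))))))))
  →26  S(S(S(S(S(S(S(S(add(S(add(Z, mul(Z, SSSZ))), Z)))))))))
  →27  S(S(S(S(S(S(S(S(S(add(add(Z, mul(Z, SSSZ)), Z))))))))))
  →28  S(S(S(S(S(S(S(S(S(add(mul(Z, SSSZ), Z))))))))))
  →29  S(S(S(S(S(S(S(S(S(add(Z, Z))))))))))
  →30  S^9(Z)

Answer: YES — reaches normal form S^9(Z) in 30 ≤ 33 steps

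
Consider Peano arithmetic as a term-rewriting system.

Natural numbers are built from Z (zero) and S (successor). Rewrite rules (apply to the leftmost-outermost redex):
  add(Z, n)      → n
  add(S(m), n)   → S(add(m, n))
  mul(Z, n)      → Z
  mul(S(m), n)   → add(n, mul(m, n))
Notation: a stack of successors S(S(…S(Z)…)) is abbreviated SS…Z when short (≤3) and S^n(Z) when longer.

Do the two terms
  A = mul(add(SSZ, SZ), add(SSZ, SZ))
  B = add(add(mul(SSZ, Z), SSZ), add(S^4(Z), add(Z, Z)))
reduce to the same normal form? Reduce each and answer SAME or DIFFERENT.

Term A:
  start: mul(add(SSZ, SZ), add(SSZ, SZ))
  [1] mul(S(add(SZ, SZ)), add(SSZ, SZ))
  [2] add(add(SSZ, SZ), mul(add(SZ, SZ), add(SSZ, SZ)))
  [3] add(S(add(SZ, SZ)), mul(add(SZ, SZ), add(SSZ, SZ)))
  [4] S(add(add(SZ, SZ), mul(add(SZ, SZ), add(SSZ, SZ))))
  [5] S(add(S(add(Z, SZ)), mul(add(SZ, SZ), add(SSZ, SZ))))
  [6] S(S(add(add(Z, SZ), mul(add(SZ, SZ), add(SSZ, SZ)))))
  [7] S(S(add(SZ, mul(add(SZ, SZ), add(SSZ, SZ)))))
  [8] S(S(S(add(Z, mul(add(SZ, SZ), add(SSZ, SZ))))))
  [9] S(S(S(mul(add(SZ, SZ), add(SSZ, SZ)))))
  [10] S(S(S(mul(S(add(Z, SZ)), add(SSZ, SZ)))))
  [11] S(S(S(add(add(SSZ, SZ), mul(add(Z, SZ), add(SSZ, SZ))))))
  [12] S(S(S(add(S(add(SZ, SZ)), mul(add(Z, SZ), add(SSZ, SZ))))))
  [13] S(S(S(S(add(add(SZ, SZ), mul(add(Z, SZ), add(SSZ, SZ)))))))
  [14] S(S(S(S(add(S(add(Z, SZ)), mul(add(Z, SZ), add(SSZ, SZ)))))))
  [15] S(S(S(S(S(add(add(Z, SZ), mul(add(Z, SZ), add(SSZ, SZ))))))))
  [16] S(S(S(S(S(add(SZ, mul(add(Z, SZ), add(SSZ, SZ))))))))
  [17] S(S(S(S(S(S(add(Z, mul(add(Z, SZ), add(SSZ, SZ)))))))))
  [18] S(S(S(S(S(S(mul(add(Z, SZ), add(SSZ, SZ))))))))
  [19] S(S(S(S(S(S(mul(SZ, add(SSZ, SZ))))))))
  [20] S(S(S(S(S(S(add(add(SSZ, SZ), mul(Z, add(SSZ, SZ)))))))))
  [21] S(S(S(S(S(S(add(S(add(SZ, SZ)), mul(Z, add(SSZ, SZ)))))))))
  [22] S(S(S(S(S(S(S(add(add(SZ, SZ), mul(Z, add(SSZ, SZ))))))))))
  [23] S(S(S(S(S(S(S(add(S(add(Z, SZ)), mul(Z, add(SSZ, SZ))))))))))
  [24] S(S(S(S(S(S(S(S(add(add(Z, SZ), mul(Z, add(SSZ, SZ)))))))))))
  [25] S(S(S(S(S(S(S(S(add(SZ, mul(Z, add(SSZ, SZ)))))))))))
  [26] S(S(S(S(S(S(S(S(S(add(Z, mul(Z, add(SSZ, SZ))))))))))))
  [27] S(S(S(S(S(S(S(S(S(mul(Z, add(SSZ, SZ)))))))))))
  [28] S^9(Z)

Term B:
  start: add(add(mul(SSZ, Z), SSZ), add(S^4(Z), add(Z, Z)))
  [1] add(add(add(Z, mul(SZ, Z)), SSZ), add(S^4(Z), add(Z, Z)))
  [2] add(add(mul(SZ, Z), SSZ), add(S^4(Z), add(Z, Z)))
  [3] add(add(add(Z, mul(Z, Z)), SSZ), add(S^4(Z), add(Z, Z)))
  [4] add(add(mul(Z, Z), SSZ), add(S^4(Z), add(Z, Z)))
  [5] add(add(Z, SSZ), add(S^4(Z), add(Z, Z)))
  [6] add(SSZ, add(S^4(Z), add(Z, Z)))
  [7] S(add(SZ, add(S^4(Z), add(Z, Z))))
  [8] S(S(add(Z, add(S^4(Z), add(Z, Z)))))
  [9] S(S(add(S^4(Z), add(Z, Z))))
  [10] S(S(S(add(SSSZ, add(Z, Z)))))
  [11] S(S(S(S(add(SSZ, add(Z, Z))))))
  [12] S(S(S(S(S(add(SZ, add(Z, Z)))))))
  [13] S(S(S(S(S(S(add(Z, add(Z, Z))))))))
  [14] S(S(S(S(S(S(add(Z, Z)))))))
  [15] S^6(Z)

Answer: DIFFERENT — A ⇓ S^9(Z), B ⇓ S^6(Z)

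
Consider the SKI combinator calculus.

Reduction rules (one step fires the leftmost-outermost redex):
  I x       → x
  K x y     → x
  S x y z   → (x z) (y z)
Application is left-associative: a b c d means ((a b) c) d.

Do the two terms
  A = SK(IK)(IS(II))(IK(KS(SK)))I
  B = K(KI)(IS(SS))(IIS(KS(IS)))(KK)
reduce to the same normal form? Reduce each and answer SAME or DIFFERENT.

Answer: DIFFERENT — A ⇓ S, B ⇓ KK

Derivation:
Term A:
  start: SK(IK)(IS(II))(IK(KS(SK)))I
  →1  K(IS(II))(IK(IS(II)))(IK(KS(SK)))I
  →2  IS(II)(IK(KS(SK)))I
  →3  S(II)(IK(KS(SK)))I
  →4  III(IK(KS(SK))I)
  →5  II(IK(KS(SK))I)
  →6  I(IK(KS(SK))I)
  →7  IK(KS(SK))I
  →8  K(KS(SK))I
  →9  KS(SK)
  →10  S

Term B:
  start: K(KI)(IS(SS))(IIS(KS(IS)))(KK)
  →1  KI(IIS(KS(IS)))(KK)
  →2  I(KK)
  →3  KK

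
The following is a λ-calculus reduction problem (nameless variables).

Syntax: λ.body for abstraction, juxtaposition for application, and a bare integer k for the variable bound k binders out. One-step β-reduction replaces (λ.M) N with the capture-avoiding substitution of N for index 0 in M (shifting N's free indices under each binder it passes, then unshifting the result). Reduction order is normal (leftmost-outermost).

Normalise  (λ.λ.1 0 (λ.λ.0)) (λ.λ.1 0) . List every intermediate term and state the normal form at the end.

  start: (λ.λ.1 0 (λ.λ.0)) (λ.λ.1 0)
  →1  λ.(λ.λ.1 0) 0 (λ.λ.0)
  →2  λ.(λ.1 0) (λ.λ.0)
  →3  λ.0 (λ.λ.0)

Answer: normal form = λ.0 (λ.λ.0)  (in 3 steps)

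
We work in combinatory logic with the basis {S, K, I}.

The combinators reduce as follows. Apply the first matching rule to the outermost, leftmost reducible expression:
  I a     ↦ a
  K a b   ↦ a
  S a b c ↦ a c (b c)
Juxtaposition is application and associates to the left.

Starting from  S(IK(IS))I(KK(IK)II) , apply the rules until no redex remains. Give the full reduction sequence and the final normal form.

  start: S(IK(IS))I(KK(IK)II)
  step 1: IK(IS)(KK(IK)II)(I(KK(IK)II))
  step 2: K(IS)(KK(IK)II)(I(KK(IK)II))
  step 3: IS(I(KK(IK)II))
  step 4: S(I(KK(IK)II))
  step 5: S(KK(IK)II)
  step 6: S(KII)
  step 7: SI

Answer: normal form = SI  (in 7 steps)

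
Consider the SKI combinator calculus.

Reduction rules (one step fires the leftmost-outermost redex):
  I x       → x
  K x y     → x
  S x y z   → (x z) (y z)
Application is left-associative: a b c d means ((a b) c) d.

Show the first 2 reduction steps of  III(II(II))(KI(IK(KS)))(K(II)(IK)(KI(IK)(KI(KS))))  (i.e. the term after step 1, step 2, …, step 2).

  start: III(II(II))(KI(IK(KS)))(K(II)(IK)(KI(IK)(KI(KS))))
  [1] II(II(II))(KI(IK(KS)))(K(II)(IK)(KI(IK)(KI(KS))))
  [2] I(II(II))(KI(IK(KS)))(K(II)(IK)(KI(IK)(KI(KS))))

Answer: after 2 steps: I(II(II))(KI(IK(KS)))(K(II)(IK)(KI(IK)(KI(KS))))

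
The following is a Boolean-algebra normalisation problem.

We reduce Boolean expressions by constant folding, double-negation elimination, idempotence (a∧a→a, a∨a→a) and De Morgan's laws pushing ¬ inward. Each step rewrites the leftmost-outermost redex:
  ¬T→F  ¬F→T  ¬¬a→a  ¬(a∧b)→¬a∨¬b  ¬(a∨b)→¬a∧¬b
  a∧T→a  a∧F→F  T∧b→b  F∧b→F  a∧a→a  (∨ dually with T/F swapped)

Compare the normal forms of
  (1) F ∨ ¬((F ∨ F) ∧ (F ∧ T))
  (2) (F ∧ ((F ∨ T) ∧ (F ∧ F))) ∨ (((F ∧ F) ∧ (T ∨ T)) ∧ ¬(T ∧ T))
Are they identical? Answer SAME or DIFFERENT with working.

Answer: DIFFERENT — A ⇓ T, B ⇓ F

Derivation:
Term A:
  start: F ∨ ¬((F ∨ F) ∧ (F ∧ T))
  →1  ¬((F ∨ F) ∧ (F ∧ T))
  →2  ¬(F ∨ F) ∨ ¬(F ∧ T)
  →3  (¬F ∧ ¬F) ∨ ¬(F ∧ T)
  →4  ¬F ∨ ¬(F ∧ T)
  →5  T ∨ ¬(F ∧ T)
  →6  T

Term B:
  start: (F ∧ ((F ∨ T) ∧ (F ∧ F))) ∨ (((F ∧ F) ∧ (T ∨ T)) ∧ ¬(T ∧ T))
  →1  F ∨ (((F ∧ F) ∧ (T ∨ T)) ∧ ¬(T ∧ T))
  →2  ((F ∧ F) ∧ (T ∨ T)) ∧ ¬(T ∧ T)
  →3  (F ∧ (T ∨ T)) ∧ ¬(T ∧ T)
  →4  F ∧ ¬(T ∧ T)
  →5  F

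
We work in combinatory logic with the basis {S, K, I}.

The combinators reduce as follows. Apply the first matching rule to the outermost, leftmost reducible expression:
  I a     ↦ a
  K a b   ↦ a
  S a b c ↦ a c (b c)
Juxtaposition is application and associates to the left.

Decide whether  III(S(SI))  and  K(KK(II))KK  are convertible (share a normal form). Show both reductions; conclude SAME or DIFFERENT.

Term A:
  start: III(S(SI))
  [1] II(S(SI))
  [2] I(S(SI))
  [3] S(SI)

Term B:
  start: K(KK(II))KK
  [1] KK(II)K
  [2] KK

Answer: DIFFERENT — A ⇓ S(SI), B ⇓ KK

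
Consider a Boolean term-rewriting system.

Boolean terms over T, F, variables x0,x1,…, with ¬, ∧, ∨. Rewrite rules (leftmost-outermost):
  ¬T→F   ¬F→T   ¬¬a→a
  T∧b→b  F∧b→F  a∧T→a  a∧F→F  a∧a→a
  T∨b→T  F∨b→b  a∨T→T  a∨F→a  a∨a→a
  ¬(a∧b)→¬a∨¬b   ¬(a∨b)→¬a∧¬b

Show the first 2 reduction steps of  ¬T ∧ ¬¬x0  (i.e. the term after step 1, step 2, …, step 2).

Answer: after 2 steps: F

Working:
  start: ¬T ∧ ¬¬x0
  step 1: F ∧ ¬¬x0
  step 2: F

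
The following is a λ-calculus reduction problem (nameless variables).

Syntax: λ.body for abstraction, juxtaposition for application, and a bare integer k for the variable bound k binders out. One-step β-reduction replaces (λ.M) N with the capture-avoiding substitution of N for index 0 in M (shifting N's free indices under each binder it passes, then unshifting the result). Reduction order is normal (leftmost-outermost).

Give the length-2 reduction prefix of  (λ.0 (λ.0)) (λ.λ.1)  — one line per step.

Answer: after 2 steps: λ.λ.0

Reduction:
  start: (λ.0 (λ.0)) (λ.λ.1)
  →1  (λ.λ.1) (λ.0)
  →2  λ.λ.0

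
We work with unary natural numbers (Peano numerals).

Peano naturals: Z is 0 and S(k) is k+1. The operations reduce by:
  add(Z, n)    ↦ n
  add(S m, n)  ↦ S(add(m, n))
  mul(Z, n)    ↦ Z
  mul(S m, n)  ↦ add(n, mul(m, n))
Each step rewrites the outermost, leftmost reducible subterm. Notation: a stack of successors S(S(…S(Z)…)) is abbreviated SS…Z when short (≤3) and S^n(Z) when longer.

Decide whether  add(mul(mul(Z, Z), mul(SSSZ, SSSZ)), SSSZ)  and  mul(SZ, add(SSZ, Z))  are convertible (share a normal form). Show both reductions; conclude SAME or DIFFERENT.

Answer: DIFFERENT — A ⇓ SSSZ, B ⇓ SSZ

Reduction:
Term A:
  start: add(mul(mul(Z, Z), mul(SSSZ, SSSZ)), SSSZ)
  step 1: add(mul(Z, mul(SSSZ, SSSZ)), SSSZ)
  step 2: add(Z, SSSZ)
  step 3: SSSZ

Term B:
  start: mul(SZ, add(SSZ, Z))
  step 1: add(add(SSZ, Z), mul(Z, add(SSZ, Z)))
  step 2: add(S(add(SZ, Z)), mul(Z, add(SSZ, Z)))
  step 3: S(add(add(SZ, Z), mul(Z, add(SSZ, Z))))
  step 4: S(add(S(add(Z, Z)), mul(Z, add(SSZ, Z))))
  step 5: S(S(add(add(Z, Z), mul(Z, add(SSZ, Z)))))
  step 6: S(S(add(Z, mul(Z, add(SSZ, Z)))))
  step 7: S(S(mul(Z, add(SSZ, Z))))
  step 8: SSZ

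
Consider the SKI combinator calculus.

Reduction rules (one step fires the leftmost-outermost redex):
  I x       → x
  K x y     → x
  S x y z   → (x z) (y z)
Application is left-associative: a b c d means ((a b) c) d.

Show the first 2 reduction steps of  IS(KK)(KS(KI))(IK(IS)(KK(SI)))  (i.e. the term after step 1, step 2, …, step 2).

Answer: after 2 steps: KK(IK(IS)(KK(SI)))(KS(KI)(IK(IS)(KK(SI))))

Working:
  start: IS(KK)(KS(KI))(IK(IS)(KK(SI)))
  step 1: S(KK)(KS(KI))(IK(IS)(KK(SI)))
  step 2: KK(IK(IS)(KK(SI)))(KS(KI)(IK(IS)(KK(SI))))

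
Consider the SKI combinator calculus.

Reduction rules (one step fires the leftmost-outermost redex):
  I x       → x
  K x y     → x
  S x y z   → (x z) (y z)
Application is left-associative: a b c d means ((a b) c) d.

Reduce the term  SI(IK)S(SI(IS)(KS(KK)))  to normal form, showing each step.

  start: SI(IK)S(SI(IS)(KS(KK)))
  [1] IS(IKS)(SI(IS)(KS(KK)))
  [2] S(IKS)(SI(IS)(KS(KK)))
  [3] S(KS)(SI(IS)(KS(KK)))
  [4] S(KS)(I(KS(KK))(IS(KS(KK))))
  [5] S(KS)(KS(KK)(IS(KS(KK))))
  [6] S(KS)(S(IS(KS(KK))))
  [7] S(KS)(S(S(KS(KK))))
  [8] S(KS)(S(SS))

Answer: normal form = S(KS)(S(SS))  (in 8 steps)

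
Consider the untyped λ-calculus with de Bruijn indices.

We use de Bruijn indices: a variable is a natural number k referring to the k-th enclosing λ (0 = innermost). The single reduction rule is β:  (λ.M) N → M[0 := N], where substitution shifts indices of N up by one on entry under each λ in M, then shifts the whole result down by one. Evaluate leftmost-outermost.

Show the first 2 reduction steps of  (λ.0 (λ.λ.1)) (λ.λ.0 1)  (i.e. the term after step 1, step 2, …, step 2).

  start: (λ.0 (λ.λ.1)) (λ.λ.0 1)
  [1] (λ.λ.0 1) (λ.λ.1)
  [2] λ.0 (λ.λ.1)

Answer: after 2 steps: λ.0 (λ.λ.1)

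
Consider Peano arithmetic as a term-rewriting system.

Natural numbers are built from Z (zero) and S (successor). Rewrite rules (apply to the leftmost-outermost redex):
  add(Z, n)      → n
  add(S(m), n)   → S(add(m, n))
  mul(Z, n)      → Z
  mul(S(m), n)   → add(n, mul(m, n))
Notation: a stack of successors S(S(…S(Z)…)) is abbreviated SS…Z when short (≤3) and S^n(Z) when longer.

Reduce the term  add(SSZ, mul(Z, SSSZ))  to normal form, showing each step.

  start: add(SSZ, mul(Z, SSSZ))
  →1  S(add(SZ, mul(Z, SSSZ)))
  →2  S(S(add(Z, mul(Z, SSSZ))))
  →3  S(S(mul(Z, SSSZ)))
  →4  SSZ

Answer: normal form = SSZ  (in 4 steps)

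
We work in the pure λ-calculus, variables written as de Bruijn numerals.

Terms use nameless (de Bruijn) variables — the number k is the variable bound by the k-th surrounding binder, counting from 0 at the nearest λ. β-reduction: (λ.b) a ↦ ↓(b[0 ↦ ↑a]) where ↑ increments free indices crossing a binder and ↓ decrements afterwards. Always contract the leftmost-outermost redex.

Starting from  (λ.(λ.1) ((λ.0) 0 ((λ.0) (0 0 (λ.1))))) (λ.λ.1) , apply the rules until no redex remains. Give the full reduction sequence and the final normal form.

  start: (λ.(λ.1) ((λ.0) 0 ((λ.0) (0 0 (λ.1))))) (λ.λ.1)
  →1  (λ.λ.λ.1) ((λ.0) (λ.λ.1) ((λ.0) ((λ.λ.1) (λ.λ.1) (λ.λ.λ.1))))
  →2  λ.λ.1

Answer: normal form = λ.λ.1  (in 2 steps)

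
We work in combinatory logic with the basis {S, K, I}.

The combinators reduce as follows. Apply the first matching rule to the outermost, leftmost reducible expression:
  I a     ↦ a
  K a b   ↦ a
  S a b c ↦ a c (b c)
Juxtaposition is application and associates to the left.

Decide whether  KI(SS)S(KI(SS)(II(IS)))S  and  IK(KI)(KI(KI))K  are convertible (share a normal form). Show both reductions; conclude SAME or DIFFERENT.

Term A:
  start: KI(SS)S(KI(SS)(II(IS)))S
  [1] IS(KI(SS)(II(IS)))S
  [2] S(KI(SS)(II(IS)))S
  [3] S(I(II(IS)))S
  [4] S(II(IS))S
  [5] S(I(IS))S
  [6] S(IS)S
  [7] SSS

Term B:
  start: IK(KI)(KI(KI))K
  [1] K(KI)(KI(KI))K
  [2] KIK
  [3] I

Answer: DIFFERENT — A ⇓ SSS, B ⇓ I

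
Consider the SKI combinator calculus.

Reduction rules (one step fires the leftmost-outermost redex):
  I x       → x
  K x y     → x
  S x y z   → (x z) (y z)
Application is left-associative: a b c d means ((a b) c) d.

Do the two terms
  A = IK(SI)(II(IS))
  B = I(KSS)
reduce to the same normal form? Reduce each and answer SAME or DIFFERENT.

Answer: DIFFERENT — A ⇓ SI, B ⇓ S

Working:
Term A:
  start: IK(SI)(II(IS))
  step 1: K(SI)(II(IS))
  step 2: SI

Term B:
  start: I(KSS)
  step 1: KSS
  step 2: S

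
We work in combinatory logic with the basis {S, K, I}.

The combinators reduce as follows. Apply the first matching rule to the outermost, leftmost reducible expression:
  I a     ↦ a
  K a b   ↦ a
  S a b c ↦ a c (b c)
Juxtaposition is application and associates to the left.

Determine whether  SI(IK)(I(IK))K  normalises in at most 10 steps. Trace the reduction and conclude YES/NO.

  start: SI(IK)(I(IK))K
  [1] I(I(IK))(IK(I(IK)))K
  [2] I(IK)(IK(I(IK)))K
  [3] IK(IK(I(IK)))K
  [4] K(IK(I(IK)))K
  [5] IK(I(IK))
  [6] K(I(IK))
  [7] K(IK)
  [8] KK

Answer: YES — reaches normal form KK in 8 ≤ 10 steps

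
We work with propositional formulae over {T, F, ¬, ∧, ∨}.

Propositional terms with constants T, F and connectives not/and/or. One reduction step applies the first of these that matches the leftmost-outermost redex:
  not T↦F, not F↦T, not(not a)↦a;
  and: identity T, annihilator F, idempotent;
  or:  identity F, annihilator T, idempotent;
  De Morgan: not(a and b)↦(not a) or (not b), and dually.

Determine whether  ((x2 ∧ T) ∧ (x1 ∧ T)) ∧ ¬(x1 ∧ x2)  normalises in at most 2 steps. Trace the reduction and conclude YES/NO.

  start: ((x2 ∧ T) ∧ (x1 ∧ T)) ∧ ¬(x1 ∧ x2)
  [1] (x2 ∧ (x1 ∧ T)) ∧ ¬(x1 ∧ x2)
  [2] (x2 ∧ x1) ∧ ¬(x1 ∧ x2)

Answer: NO — after 2 steps the term is (x2 ∧ x1) ∧ ¬(x1 ∧ x2), not yet normal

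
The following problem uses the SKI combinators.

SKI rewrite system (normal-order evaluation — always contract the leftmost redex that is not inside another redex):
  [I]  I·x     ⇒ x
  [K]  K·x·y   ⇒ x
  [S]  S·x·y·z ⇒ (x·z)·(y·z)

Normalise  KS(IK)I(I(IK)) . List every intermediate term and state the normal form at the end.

  start: KS(IK)I(I(IK))
  →1  SI(I(IK))
  →2  SI(IK)
  →3  SIK

Answer: normal form = SIK  (in 3 steps)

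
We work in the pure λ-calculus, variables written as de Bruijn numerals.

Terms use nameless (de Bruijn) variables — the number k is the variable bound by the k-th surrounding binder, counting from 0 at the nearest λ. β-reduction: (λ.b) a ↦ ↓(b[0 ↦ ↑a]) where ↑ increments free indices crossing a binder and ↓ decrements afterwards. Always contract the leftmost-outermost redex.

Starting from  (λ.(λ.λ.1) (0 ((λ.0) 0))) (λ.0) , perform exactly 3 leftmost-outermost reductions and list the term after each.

Answer: after 3 steps: λ.(λ.0) (λ.0)

Working:
  start: (λ.(λ.λ.1) (0 ((λ.0) 0))) (λ.0)
  step 1: (λ.λ.1) ((λ.0) ((λ.0) (λ.0)))
  step 2: λ.(λ.0) ((λ.0) (λ.0))
  step 3: λ.(λ.0) (λ.0)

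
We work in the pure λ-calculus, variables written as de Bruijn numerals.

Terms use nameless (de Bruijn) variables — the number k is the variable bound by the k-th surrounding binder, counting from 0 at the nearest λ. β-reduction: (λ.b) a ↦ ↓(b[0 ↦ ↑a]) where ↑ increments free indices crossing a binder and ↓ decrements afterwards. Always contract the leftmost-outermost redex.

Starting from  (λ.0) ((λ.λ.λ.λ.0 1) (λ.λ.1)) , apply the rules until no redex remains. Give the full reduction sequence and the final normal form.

Answer: normal form = λ.λ.λ.0 1  (in 2 steps)

Derivation:
  start: (λ.0) ((λ.λ.λ.λ.0 1) (λ.λ.1))
  →1  (λ.λ.λ.λ.0 1) (λ.λ.1)
  →2  λ.λ.λ.0 1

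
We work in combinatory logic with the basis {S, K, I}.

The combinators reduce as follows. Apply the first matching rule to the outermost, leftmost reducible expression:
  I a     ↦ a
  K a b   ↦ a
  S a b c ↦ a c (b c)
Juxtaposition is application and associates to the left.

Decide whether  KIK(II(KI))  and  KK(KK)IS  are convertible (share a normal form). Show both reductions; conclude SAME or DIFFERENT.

Term A:
  start: KIK(II(KI))
  →1  I(II(KI))
  →2  II(KI)
  →3  I(KI)
  →4  KI

Term B:
  start: KK(KK)IS
  →1  KIS
  →2  I

Answer: DIFFERENT — A ⇓ KI, B ⇓ I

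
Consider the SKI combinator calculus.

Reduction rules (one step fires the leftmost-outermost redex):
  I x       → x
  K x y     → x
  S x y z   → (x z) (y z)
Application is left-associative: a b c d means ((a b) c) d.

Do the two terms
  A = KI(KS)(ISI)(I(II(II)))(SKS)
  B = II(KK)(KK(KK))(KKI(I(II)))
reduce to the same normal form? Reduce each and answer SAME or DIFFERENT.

Answer: DIFFERENT — A ⇓ SKS, B ⇓ K(KI)

Reduction:
Term A:
  start: KI(KS)(ISI)(I(II(II)))(SKS)
  →1  I(ISI)(I(II(II)))(SKS)
  →2  ISI(I(II(II)))(SKS)
  →3  SI(I(II(II)))(SKS)
  →4  I(SKS)(I(II(II))(SKS))
  →5  SKS(I(II(II))(SKS))
  →6  K(I(II(II))(SKS))(S(I(II(II))(SKS)))
  →7  I(II(II))(SKS)
  →8  II(II)(SKS)
  →9  I(II)(SKS)
  →10  II(SKS)
  →11  I(SKS)
  →12  SKS

Term B:
  start: II(KK)(KK(KK))(KKI(I(II)))
  →1  I(KK)(KK(KK))(KKI(I(II)))
  →2  KK(KK(KK))(KKI(I(II)))
  →3  K(KKI(I(II)))
  →4  K(K(I(II)))
  →5  K(K(II))
  →6  K(KI)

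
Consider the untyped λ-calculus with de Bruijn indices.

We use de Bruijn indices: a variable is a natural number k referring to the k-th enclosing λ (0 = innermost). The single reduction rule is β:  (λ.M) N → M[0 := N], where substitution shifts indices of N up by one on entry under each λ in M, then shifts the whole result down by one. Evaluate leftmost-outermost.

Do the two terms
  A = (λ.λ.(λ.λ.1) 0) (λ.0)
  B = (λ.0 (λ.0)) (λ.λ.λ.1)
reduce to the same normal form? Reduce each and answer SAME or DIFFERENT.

Answer: SAME — A ⇓ λ.λ.1, B ⇓ λ.λ.1

Reduction:
Term A:
  start: (λ.λ.(λ.λ.1) 0) (λ.0)
  [1] λ.(λ.λ.1) 0
  [2] λ.λ.1

Term B:
  start: (λ.0 (λ.0)) (λ.λ.λ.1)
  [1] (λ.λ.λ.1) (λ.0)
  [2] λ.λ.1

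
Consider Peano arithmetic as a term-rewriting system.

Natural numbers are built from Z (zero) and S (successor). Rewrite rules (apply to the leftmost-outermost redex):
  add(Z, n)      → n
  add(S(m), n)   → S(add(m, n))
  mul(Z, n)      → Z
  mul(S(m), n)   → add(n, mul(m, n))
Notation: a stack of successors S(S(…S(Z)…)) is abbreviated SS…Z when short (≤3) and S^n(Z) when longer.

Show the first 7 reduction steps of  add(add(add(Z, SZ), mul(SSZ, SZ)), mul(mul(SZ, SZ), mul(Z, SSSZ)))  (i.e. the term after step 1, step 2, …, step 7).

Answer: after 7 steps: S(S(add(add(Z, mul(SZ, SZ)), mul(mul(SZ, SZ), mul(Z, SSSZ)))))

Reduction:
  start: add(add(add(Z, SZ), mul(SSZ, SZ)), mul(mul(SZ, SZ), mul(Z, SSSZ)))
  →1  add(add(SZ, mul(SSZ, SZ)), mul(mul(SZ, SZ), mul(Z, SSSZ)))
  →2  add(S(add(Z, mul(SSZ, SZ))), mul(mul(SZ, SZ), mul(Z, SSSZ)))
  →3  S(add(add(Z, mul(SSZ, SZ)), mul(mul(SZ, SZ), mul(Z, SSSZ))))
  →4  S(add(mul(SSZ, SZ), mul(mul(SZ, SZ), mul(Z, SSSZ))))
  →5  S(add(add(SZ, mul(SZ, SZ)), mul(mul(SZ, SZ), mul(Z, SSSZ))))
  →6  S(add(S(add(Z, mul(SZ, SZ))), mul(mul(SZ, SZ), mul(Z, SSSZ))))
  →7  S(S(add(add(Z, mul(SZ, SZ)), mul(mul(SZ, SZ), mul(Z, SSSZ)))))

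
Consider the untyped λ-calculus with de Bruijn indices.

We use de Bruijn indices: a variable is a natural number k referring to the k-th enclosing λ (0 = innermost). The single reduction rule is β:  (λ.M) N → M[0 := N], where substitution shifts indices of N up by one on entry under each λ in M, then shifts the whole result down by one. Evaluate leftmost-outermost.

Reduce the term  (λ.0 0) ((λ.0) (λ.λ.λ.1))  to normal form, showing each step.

  start: (λ.0 0) ((λ.0) (λ.λ.λ.1))
  →1  (λ.0) (λ.λ.λ.1) ((λ.0) (λ.λ.λ.1))
  →2  (λ.λ.λ.1) ((λ.0) (λ.λ.λ.1))
  →3  λ.λ.1

Answer: normal form = λ.λ.1  (in 3 steps)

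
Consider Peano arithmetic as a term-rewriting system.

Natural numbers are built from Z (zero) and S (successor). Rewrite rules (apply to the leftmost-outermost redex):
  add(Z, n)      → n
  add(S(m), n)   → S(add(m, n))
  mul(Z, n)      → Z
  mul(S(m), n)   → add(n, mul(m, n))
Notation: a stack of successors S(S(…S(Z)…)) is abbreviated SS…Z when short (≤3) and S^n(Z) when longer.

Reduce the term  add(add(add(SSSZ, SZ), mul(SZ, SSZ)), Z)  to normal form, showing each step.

Answer: normal form = S^6(Z)  (in 21 steps)

Reduction:
  start: add(add(add(SSSZ, SZ), mul(SZ, SSZ)), Z)
  step 1: add(add(S(add(SSZ, SZ)), mul(SZ, SSZ)), Z)
  step 2: add(S(add(add(SSZ, SZ), mul(SZ, SSZ))), Z)
  step 3: S(add(add(add(SSZ, SZ), mul(SZ, SSZ)), Z))
  step 4: S(add(add(S(add(SZ, SZ)), mul(SZ, SSZ)), Z))
  step 5: S(add(S(add(add(SZ, SZ), mul(SZ, SSZ))), Z))
  step 6: S(S(add(add(add(SZ, SZ), mul(SZ, SSZ)), Z)))
  step 7: S(S(add(add(S(add(Z, SZ)), mul(SZ, SSZ)), Z)))
  step 8: S(S(add(S(add(add(Z, SZ), mul(SZ, SSZ))), Z)))
  step 9: S(S(S(add(add(add(Z, SZ), mul(SZ, SSZ)), Z))))
  step 10: S(S(S(add(add(SZ, mul(SZ, SSZ)), Z))))
  step 11: S(S(S(add(S(add(Z, mul(SZ, SSZ))), Z))))
  step 12: S(S(S(S(add(add(Z, mul(SZ, SSZ)), Z)))))
  step 13: S(S(S(S(add(mul(SZ, SSZ), Z)))))
  step 14: S(S(S(S(add(add(SSZ, mul(Z, SSZ)), Z)))))
  step 15: S(S(S(S(add(S(add(SZ, mul(Z, SSZ))), Z)))))
  step 16: S(S(S(S(S(add(add(SZ, mul(Z, SSZ)), Z))))))
  step 17: S(S(S(S(S(add(S(add(Z, mul(Z, SSZ))), Z))))))
  step 18: S(S(S(S(S(S(add(add(Z, mul(Z, SSZ)), Z)))))))
  step 19: S(S(S(S(S(S(add(mul(Z, SSZ), Z)))))))
  step 20: S(S(S(S(S(S(add(Z, Z)))))))
  step 21: S^6(Z)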